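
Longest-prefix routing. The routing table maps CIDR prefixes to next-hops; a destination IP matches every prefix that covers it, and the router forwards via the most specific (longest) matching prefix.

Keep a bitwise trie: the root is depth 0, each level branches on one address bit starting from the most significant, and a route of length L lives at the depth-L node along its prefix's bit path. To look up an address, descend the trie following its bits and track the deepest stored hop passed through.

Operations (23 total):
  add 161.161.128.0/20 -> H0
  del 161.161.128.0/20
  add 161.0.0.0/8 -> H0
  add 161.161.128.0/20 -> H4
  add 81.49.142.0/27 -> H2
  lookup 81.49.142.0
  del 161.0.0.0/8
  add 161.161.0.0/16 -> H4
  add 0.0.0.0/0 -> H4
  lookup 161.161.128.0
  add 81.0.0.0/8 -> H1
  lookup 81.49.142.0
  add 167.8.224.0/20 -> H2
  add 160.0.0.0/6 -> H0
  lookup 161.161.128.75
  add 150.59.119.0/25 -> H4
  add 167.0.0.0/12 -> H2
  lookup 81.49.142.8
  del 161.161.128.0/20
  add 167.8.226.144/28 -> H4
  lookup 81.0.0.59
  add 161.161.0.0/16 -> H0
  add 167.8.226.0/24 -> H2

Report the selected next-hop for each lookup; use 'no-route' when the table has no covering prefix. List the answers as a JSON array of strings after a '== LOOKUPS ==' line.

Trace:
  add 161.161.128.0/20 -> H0 at depth 20
  del 161.161.128.0/20 (clear depth 20)
  add 161.0.0.0/8 -> H0 at depth 8
  add 161.161.128.0/20 -> H4 at depth 20
  add 81.49.142.0/27 -> H2 at depth 27
  ? 81.49.142.0  path d0:-→d1:-→d2:-→d3:-→d4:-→d5:-→d6:-→d7:-→d8:-→d9:-→d10:-→d11:-→d12:-→d13:-→d14:-→d15:-→d16:-→d17:-→d18:-→d19:-→d20:-→d21:-→d22:-→d23:-→d24:-→d25:-→d26:-→d27:H2  best=H2
  del 161.0.0.0/8 (clear depth 8)
  add 161.161.0.0/16 -> H4 at depth 16
  add 0.0.0.0/0 -> H4 at depth 0
  ? 161.161.128.0  path d0:H4→d1:-→d2:-→d3:-→d4:-→d5:-→d6:-→d7:-→d8:-→d9:-→d10:-→d11:-→d12:-→d13:-→d14:-→d15:-→d16:H4→d17:-→d18:-→d19:-→d20:H4  best=H4
  add 81.0.0.0/8 -> H1 at depth 8
  ? 81.49.142.0  path d0:H4→d1:-→d2:-→d3:-→d4:-→d5:-→d6:-→d7:-→d8:H1→d9:-→d10:-→d11:-→d12:-→d13:-→d14:-→d15:-→d16:-→d17:-→d18:-→d19:-→d20:-→d21:-→d22:-→d23:-→d24:-→d25:-→d26:-→d27:H2  best=H2
  add 167.8.224.0/20 -> H2 at depth 20
  add 160.0.0.0/6 -> H0 at depth 6
  ? 161.161.128.75  path d0:H4→d1:-→d2:-→d3:-→d4:-→d5:-→d6:H0→d7:-→d8:-→d9:-→d10:-→d11:-→d12:-→d13:-→d14:-→d15:-→d16:H4→d17:-→d18:-→d19:-→d20:H4  best=H4
  add 150.59.119.0/25 -> H4 at depth 25
  add 167.0.0.0/12 -> H2 at depth 12
  ? 81.49.142.8  path d0:H4→d1:-→d2:-→d3:-→d4:-→d5:-→d6:-→d7:-→d8:H1→d9:-→d10:-→d11:-→d12:-→d13:-→d14:-→d15:-→d16:-→d17:-→d18:-→d19:-→d20:-→d21:-→d22:-→d23:-→d24:-→d25:-→d26:-→d27:H2  best=H2
  del 161.161.128.0/20 (clear depth 20)
  add 167.8.226.144/28 -> H4 at depth 28
  ? 81.0.0.59  path d0:H4→d1:-→d2:-→d3:-→d4:-→d5:-→d6:-→d7:-→d8:H1→d9:-→d10:-  best=H1
  add 161.161.0.0/16 -> H0 at depth 16
  add 167.8.226.0/24 -> H2 at depth 24

== LOOKUPS ==
["H2","H4","H2","H4","H2","H1"]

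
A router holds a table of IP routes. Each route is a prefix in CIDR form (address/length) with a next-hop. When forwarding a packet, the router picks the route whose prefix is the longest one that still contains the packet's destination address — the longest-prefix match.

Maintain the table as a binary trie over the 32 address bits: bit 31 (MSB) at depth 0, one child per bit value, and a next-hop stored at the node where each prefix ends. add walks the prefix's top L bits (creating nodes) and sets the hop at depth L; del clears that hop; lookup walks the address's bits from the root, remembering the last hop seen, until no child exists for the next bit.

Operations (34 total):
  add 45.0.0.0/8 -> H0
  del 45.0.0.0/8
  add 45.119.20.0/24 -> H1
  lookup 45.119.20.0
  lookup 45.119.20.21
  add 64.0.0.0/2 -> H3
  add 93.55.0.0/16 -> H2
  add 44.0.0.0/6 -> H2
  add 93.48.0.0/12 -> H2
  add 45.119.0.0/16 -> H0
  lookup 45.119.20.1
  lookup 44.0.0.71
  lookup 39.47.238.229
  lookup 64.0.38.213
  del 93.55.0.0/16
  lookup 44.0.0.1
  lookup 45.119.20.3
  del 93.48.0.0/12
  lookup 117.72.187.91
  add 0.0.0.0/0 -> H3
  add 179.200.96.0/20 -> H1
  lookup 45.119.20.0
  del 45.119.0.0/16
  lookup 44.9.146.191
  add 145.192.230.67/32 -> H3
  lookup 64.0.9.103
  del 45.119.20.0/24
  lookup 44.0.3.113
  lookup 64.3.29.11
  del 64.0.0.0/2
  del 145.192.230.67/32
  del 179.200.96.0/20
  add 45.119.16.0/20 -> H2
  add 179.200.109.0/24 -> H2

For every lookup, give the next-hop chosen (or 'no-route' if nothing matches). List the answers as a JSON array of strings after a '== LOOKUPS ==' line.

Process each operation:
  + 45.0.0.0/8 (H0) depth=8
  - 45.0.0.0/8 clear@8
  + 45.119.20.0/24 (H1) depth=24
  lookup 45.119.20.0: bits 001011010111011100010100 walk d0:-→d1:-→d2:-→d3:-→d4:-→d5:-→d6:-→d7:-→d8:-→d9:-→d10:-→d11:-→d12:-→d13:-→d14:-→d15:-→d16:-→d17:-→d18:-→d19:-→d20:-→d21:-→d22:-→d23:-→d24:H1 -> H1
  lookup 45.119.20.21: bits 001011010111011100010100 walk d0:-→d1:-→d2:-→d3:-→d4:-→d5:-→d6:-→d7:-→d8:-→d9:-→d10:-→d11:-→d12:-→d13:-→d14:-→d15:-→d16:-→d17:-→d18:-→d19:-→d20:-→d21:-→d22:-→d23:-→d24:H1 -> H1
  + 64.0.0.0/2 (H3) depth=2
  + 93.55.0.0/16 (H2) depth=16
  + 44.0.0.0/6 (H2) depth=6
  + 93.48.0.0/12 (H2) depth=12
  + 45.119.0.0/16 (H0) depth=16
  lookup 45.119.20.1: bits 001011010111011100010100 walk d0:-→d1:-→d2:-→d3:-→d4:-→d5:-→d6:H2→d7:-→d8:-→d9:-→d10:-→d11:-→d12:-→d13:-→d14:-→d15:-→d16:H0→d17:-→d18:-→d19:-→d20:-→d21:-→d22:-→d23:-→d24:H1 -> H1
  lookup 44.0.0.71: bits 0010110 walk d0:-→d1:-→d2:-→d3:-→d4:-→d5:-→d6:H2→d7:- -> H2
  lookup 39.47.238.229: bits 0010 walk d0:-→d1:-→d2:-→d3:-→d4:- -> no-route
  lookup 64.0.38.213: bits 010 walk d0:-→d1:-→d2:H3→d3:- -> H3
  - 93.55.0.0/16 clear@16
  lookup 44.0.0.1: bits 0010110 walk d0:-→d1:-→d2:-→d3:-→d4:-→d5:-→d6:H2→d7:- -> H2
  lookup 45.119.20.3: bits 001011010111011100010100 walk d0:-→d1:-→d2:-→d3:-→d4:-→d5:-→d6:H2→d7:-→d8:-→d9:-→d10:-→d11:-→d12:-→d13:-→d14:-→d15:-→d16:H0→d17:-→d18:-→d19:-→d20:-→d21:-→d22:-→d23:-→d24:H1 -> H1
  - 93.48.0.0/12 clear@12
  lookup 117.72.187.91: bits 01 walk d0:-→d1:-→d2:H3 -> H3
  + 0.0.0.0/0 (H3) depth=0
  + 179.200.96.0/20 (H1) depth=20
  lookup 45.119.20.0: bits 001011010111011100010100 walk d0:H3→d1:-→d2:-→d3:-→d4:-→d5:-→d6:H2→d7:-→d8:-→d9:-→d10:-→d11:-→d12:-→d13:-→d14:-→d15:-→d16:H0→d17:-→d18:-→d19:-→d20:-→d21:-→d22:-→d23:-→d24:H1 -> H1
  - 45.119.0.0/16 clear@16
  lookup 44.9.146.191: bits 0010110 walk d0:H3→d1:-→d2:-→d3:-→d4:-→d5:-→d6:H2→d7:- -> H2
  + 145.192.230.67/32 (H3) depth=32
  lookup 64.0.9.103: bits 010 walk d0:H3→d1:-→d2:H3→d3:- -> H3
  - 45.119.20.0/24 clear@24
  lookup 44.0.3.113: bits 0010110 walk d0:H3→d1:-→d2:-→d3:-→d4:-→d5:-→d6:H2→d7:- -> H2
  lookup 64.3.29.11: bits 010 walk d0:H3→d1:-→d2:H3→d3:- -> H3
  - 64.0.0.0/2 clear@2
  - 145.192.230.67/32 clear@32
  - 179.200.96.0/20 clear@20
  + 45.119.16.0/20 (H2) depth=20
  + 179.200.109.0/24 (H2) depth=24

== LOOKUPS ==
["H1","H1","H1","H2","no-route","H3","H2","H1","H3","H1","H2","H3","H2","H3"]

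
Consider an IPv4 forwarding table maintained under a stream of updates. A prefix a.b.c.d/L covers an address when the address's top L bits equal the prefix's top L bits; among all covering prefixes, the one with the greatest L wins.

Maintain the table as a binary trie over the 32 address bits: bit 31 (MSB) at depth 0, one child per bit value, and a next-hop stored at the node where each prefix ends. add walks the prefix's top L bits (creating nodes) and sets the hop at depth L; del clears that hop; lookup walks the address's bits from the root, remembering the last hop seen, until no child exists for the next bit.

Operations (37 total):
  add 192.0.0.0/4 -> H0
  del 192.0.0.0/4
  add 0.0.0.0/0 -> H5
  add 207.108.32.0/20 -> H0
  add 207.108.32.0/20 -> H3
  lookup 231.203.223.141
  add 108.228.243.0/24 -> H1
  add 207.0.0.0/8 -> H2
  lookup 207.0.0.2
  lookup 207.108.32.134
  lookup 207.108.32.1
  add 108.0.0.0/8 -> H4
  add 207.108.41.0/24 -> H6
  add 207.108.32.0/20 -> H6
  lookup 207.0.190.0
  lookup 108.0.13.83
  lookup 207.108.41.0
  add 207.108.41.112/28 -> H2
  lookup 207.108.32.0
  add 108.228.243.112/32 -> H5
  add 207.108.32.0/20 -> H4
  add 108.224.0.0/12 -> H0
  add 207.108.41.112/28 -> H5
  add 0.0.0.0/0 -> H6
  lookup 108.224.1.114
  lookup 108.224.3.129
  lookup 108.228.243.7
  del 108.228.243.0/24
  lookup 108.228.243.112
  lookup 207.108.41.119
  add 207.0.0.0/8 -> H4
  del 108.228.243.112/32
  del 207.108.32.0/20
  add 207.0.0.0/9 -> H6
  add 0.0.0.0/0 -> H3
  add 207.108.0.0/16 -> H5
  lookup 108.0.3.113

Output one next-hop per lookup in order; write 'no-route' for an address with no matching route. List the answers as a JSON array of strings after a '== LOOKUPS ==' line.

Trace:
  + 192.0.0.0/4 (H0) depth=4
  del 192.0.0.0/4 (clear depth 4)
  + 0.0.0.0/0 (H5) depth=0
  + 207.108.32.0/20 (H0) depth=20
  + 207.108.32.0/20 (H3) depth=20
  Q 231.203.223.141: descend 11 ; hops seen [H5] ; pick H5
  + 108.228.243.0/24 (H1) depth=24
  + 207.0.0.0/8 (H2) depth=8
  Q 207.0.0.2: descend 110011110 ; hops seen [H5,H2] ; pick H2
  Q 207.108.32.134: descend 11001111011011000010 ; hops seen [H5,H2,H3] ; pick H3
  Q 207.108.32.1: descend 11001111011011000010 ; hops seen [H5,H2,H3] ; pick H3
  + 108.0.0.0/8 (H4) depth=8
  + 207.108.41.0/24 (H6) depth=24
  + 207.108.32.0/20 (H6) depth=20
  Q 207.0.190.0: descend 110011110 ; hops seen [H5,H2] ; pick H2
  Q 108.0.13.83: descend 01101100 ; hops seen [H5,H4] ; pick H4
  Q 207.108.41.0: descend 110011110110110000101001 ; hops seen [H5,H2,H6,H6] ; pick H6
  + 207.108.41.112/28 (H2) depth=28
  Q 207.108.32.0: descend 11001111011011000010 ; hops seen [H5,H2,H6] ; pick H6
  + 108.228.243.112/32 (H5) depth=32
  + 207.108.32.0/20 (H4) depth=20
  + 108.224.0.0/12 (H0) depth=12
  + 207.108.41.112/28 (H5) depth=28
  + 0.0.0.0/0 (H6) depth=0
  Q 108.224.1.114: descend 0110110011100 ; hops seen [H6,H4,H0] ; pick H0
  Q 108.224.3.129: descend 0110110011100 ; hops seen [H6,H4,H0] ; pick H0
  Q 108.228.243.7: descend 0110110011100100111100110 ; hops seen [H6,H4,H0,H1] ; pick H1
  del 108.228.243.0/24 (clear depth 24)
  Q 108.228.243.112: descend 01101100111001001111001101110000 ; hops seen [H6,H4,H0,H5] ; pick H5
  Q 207.108.41.119: descend 1100111101101100001010010111 ; hops seen [H6,H2,H4,H6,H5] ; pick H5
  + 207.0.0.0/8 (H4) depth=8
  del 108.228.243.112/32 (clear depth 32)
  del 207.108.32.0/20 (clear depth 20)
  + 207.0.0.0/9 (H6) depth=9
  + 0.0.0.0/0 (H3) depth=0
  + 207.108.0.0/16 (H5) depth=16
  Q 108.0.3.113: descend 01101100 ; hops seen [H3,H4] ; pick H4

== LOOKUPS ==
["H5","H2","H3","H3","H2","H4","H6","H6","H0","H0","H1","H5","H5","H4"]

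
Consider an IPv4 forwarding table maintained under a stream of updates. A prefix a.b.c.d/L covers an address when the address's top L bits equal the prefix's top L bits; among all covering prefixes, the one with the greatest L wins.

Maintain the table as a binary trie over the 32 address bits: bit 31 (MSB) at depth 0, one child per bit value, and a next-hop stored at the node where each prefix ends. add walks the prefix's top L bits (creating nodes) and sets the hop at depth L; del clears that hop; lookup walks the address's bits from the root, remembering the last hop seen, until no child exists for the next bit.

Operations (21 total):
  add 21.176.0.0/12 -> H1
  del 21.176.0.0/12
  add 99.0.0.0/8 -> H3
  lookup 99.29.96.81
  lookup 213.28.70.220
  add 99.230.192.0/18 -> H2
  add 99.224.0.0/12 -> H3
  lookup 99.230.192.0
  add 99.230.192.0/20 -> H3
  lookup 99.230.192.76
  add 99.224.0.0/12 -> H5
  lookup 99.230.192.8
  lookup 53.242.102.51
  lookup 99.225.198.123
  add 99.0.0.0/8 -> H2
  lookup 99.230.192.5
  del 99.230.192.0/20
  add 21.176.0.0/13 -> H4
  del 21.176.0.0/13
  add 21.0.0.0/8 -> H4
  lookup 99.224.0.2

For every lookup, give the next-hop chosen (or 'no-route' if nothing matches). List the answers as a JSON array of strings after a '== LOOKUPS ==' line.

Trace:
  add 21.176.0.0/12 -> H1 at depth 12
  - 21.176.0.0/12 clear@12
  add 99.0.0.0/8 -> H3 at depth 8
  lookup 99.29.96.81: bits 01100011 walk d0:-→d1:-→d2:-→d3:-→d4:-→d5:-→d6:-→d7:-→d8:H3 -> H3
  lookup 213.28.70.220: bits ε walk d0:- -> no-route
  add 99.230.192.0/18 -> H2 at depth 18
  add 99.224.0.0/12 -> H3 at depth 12
  lookup 99.230.192.0: bits 011000111110011011 walk d0:-→d1:-→d2:-→d3:-→d4:-→d5:-→d6:-→d7:-→d8:H3→d9:-→d10:-→d11:-→d12:H3→d13:-→d14:-→d15:-→d16:-→d17:-→d18:H2 -> H2
  add 99.230.192.0/20 -> H3 at depth 20
  lookup 99.230.192.76: bits 01100011111001101100 walk d0:-→d1:-→d2:-→d3:-→d4:-→d5:-→d6:-→d7:-→d8:H3→d9:-→d10:-→d11:-→d12:H3→d13:-→d14:-→d15:-→d16:-→d17:-→d18:H2→d19:-→d20:H3 -> H3
  add 99.224.0.0/12 -> H5 at depth 12
  lookup 99.230.192.8: bits 01100011111001101100 walk d0:-→d1:-→d2:-→d3:-→d4:-→d5:-→d6:-→d7:-→d8:H3→d9:-→d10:-→d11:-→d12:H5→d13:-→d14:-→d15:-→d16:-→d17:-→d18:H2→d19:-→d20:H3 -> H3
  lookup 53.242.102.51: bits 00 walk d0:-→d1:-→d2:- -> no-route
  lookup 99.225.198.123: bits 0110001111100 walk d0:-→d1:-→d2:-→d3:-→d4:-→d5:-→d6:-→d7:-→d8:H3→d9:-→d10:-→d11:-→d12:H5→d13:- -> H5
  add 99.0.0.0/8 -> H2 at depth 8
  lookup 99.230.192.5: bits 01100011111001101100 walk d0:-→d1:-→d2:-→d3:-→d4:-→d5:-→d6:-→d7:-→d8:H2→d9:-→d10:-→d11:-→d12:H5→d13:-→d14:-→d15:-→d16:-→d17:-→d18:H2→d19:-→d20:H3 -> H3
  - 99.230.192.0/20 clear@20
  add 21.176.0.0/13 -> H4 at depth 13
  - 21.176.0.0/13 clear@13
  add 21.0.0.0/8 -> H4 at depth 8
  lookup 99.224.0.2: bits 0110001111100 walk d0:-→d1:-→d2:-→d3:-→d4:-→d5:-→d6:-→d7:-→d8:H2→d9:-→d10:-→d11:-→d12:H5→d13:- -> H5

== LOOKUPS ==
["H3","no-route","H2","H3","H3","no-route","H5","H3","H5"]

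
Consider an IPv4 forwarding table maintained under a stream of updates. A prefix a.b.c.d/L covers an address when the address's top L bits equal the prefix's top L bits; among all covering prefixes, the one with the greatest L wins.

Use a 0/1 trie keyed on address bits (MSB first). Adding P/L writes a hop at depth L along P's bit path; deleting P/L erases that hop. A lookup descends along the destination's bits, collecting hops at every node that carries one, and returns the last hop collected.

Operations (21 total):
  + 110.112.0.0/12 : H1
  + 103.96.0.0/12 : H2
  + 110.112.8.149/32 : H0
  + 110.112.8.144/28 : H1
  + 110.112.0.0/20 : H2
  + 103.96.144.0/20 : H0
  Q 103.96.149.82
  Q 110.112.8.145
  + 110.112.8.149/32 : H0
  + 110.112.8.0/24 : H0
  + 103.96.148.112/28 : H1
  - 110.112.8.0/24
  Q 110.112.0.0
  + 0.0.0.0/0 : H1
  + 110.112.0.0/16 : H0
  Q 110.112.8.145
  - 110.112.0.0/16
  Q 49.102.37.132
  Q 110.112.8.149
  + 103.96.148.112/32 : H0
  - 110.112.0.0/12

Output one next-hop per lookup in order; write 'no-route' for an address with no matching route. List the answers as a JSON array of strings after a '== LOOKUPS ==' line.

Trace:
  + 110.112.0.0/12 (H1) depth=12
  + 103.96.0.0/12 (H2) depth=12
  + 110.112.8.149/32 (H0) depth=32
  + 110.112.8.144/28 (H1) depth=28
  + 110.112.0.0/20 (H2) depth=20
  + 103.96.144.0/20 (H0) depth=20
  ? 103.96.149.82  path d0:-→d1:-→d2:-→d3:-→d4:-→d5:-→d6:-→d7:-→d8:-→d9:-→d10:-→d11:-→d12:H2→d13:-→d14:-→d15:-→d16:-→d17:-→d18:-→d19:-→d20:H0  best=H0
  ? 110.112.8.145  path d0:-→d1:-→d2:-→d3:-→d4:-→d5:-→d6:-→d7:-→d8:-→d9:-→d10:-→d11:-→d12:H1→d13:-→d14:-→d15:-→d16:-→d17:-→d18:-→d19:-→d20:H2→d21:-→d22:-→d23:-→d24:-→d25:-→d26:-→d27:-→d28:H1→d29:-  best=H1
  + 110.112.8.149/32 (H0) depth=32
  + 110.112.8.0/24 (H0) depth=24
  + 103.96.148.112/28 (H1) depth=28
  del 110.112.8.0/24 (clear depth 24)
  ? 110.112.0.0  path d0:-→d1:-→d2:-→d3:-→d4:-→d5:-→d6:-→d7:-→d8:-→d9:-→d10:-→d11:-→d12:H1→d13:-→d14:-→d15:-→d16:-→d17:-→d18:-→d19:-→d20:H2  best=H2
  + 0.0.0.0/0 (H1) depth=0
  + 110.112.0.0/16 (H0) depth=16
  ? 110.112.8.145  path d0:H1→d1:-→d2:-→d3:-→d4:-→d5:-→d6:-→d7:-→d8:-→d9:-→d10:-→d11:-→d12:H1→d13:-→d14:-→d15:-→d16:H0→d17:-→d18:-→d19:-→d20:H2→d21:-→d22:-→d23:-→d24:-→d25:-→d26:-→d27:-→d28:H1→d29:-  best=H1
  del 110.112.0.0/16 (clear depth 16)
  ? 49.102.37.132  path d0:H1→d1:-  best=H1
  ? 110.112.8.149  path d0:H1→d1:-→d2:-→d3:-→d4:-→d5:-→d6:-→d7:-→d8:-→d9:-→d10:-→d11:-→d12:H1→d13:-→d14:-→d15:-→d16:-→d17:-→d18:-→d19:-→d20:H2→d21:-→d22:-→d23:-→d24:-→d25:-→d26:-→d27:-→d28:H1→d29:-→d30:-→d31:-→d32:H0  best=H0
  + 103.96.148.112/32 (H0) depth=32
  del 110.112.0.0/12 (clear depth 12)

== LOOKUPS ==
["H0","H1","H2","H1","H1","H0"]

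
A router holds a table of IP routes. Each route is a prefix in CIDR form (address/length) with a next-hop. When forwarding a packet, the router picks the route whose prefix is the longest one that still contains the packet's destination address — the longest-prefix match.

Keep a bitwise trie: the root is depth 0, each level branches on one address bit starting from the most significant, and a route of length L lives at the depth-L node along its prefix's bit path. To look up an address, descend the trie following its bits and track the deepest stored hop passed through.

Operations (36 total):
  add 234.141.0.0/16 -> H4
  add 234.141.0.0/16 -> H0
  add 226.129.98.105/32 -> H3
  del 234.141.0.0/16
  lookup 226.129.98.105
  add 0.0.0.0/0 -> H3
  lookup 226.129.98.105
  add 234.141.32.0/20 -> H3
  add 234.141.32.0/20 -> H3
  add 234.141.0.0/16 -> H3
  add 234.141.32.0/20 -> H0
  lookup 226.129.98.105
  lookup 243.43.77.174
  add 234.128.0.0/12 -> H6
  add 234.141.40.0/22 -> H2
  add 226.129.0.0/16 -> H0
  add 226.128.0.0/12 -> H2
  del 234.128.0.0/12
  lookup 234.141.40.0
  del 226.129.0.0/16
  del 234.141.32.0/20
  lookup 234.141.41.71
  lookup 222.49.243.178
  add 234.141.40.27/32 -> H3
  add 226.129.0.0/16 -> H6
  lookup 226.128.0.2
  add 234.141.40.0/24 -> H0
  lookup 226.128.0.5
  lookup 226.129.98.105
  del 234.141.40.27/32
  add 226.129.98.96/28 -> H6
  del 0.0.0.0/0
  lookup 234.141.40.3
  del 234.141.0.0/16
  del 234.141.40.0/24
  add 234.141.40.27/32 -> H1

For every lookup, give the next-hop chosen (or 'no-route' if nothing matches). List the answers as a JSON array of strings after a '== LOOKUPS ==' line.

Apply in order:
  + 234.141.0.0/16 (H4) depth=16
  + 234.141.0.0/16 (H0) depth=16
  + 226.129.98.105/32 (H3) depth=32
  del 234.141.0.0/16 (clear depth 16)
  lookup 226.129.98.105: bits 11100010100000010110001001101001 walk d0:-→d1:-→d2:-→d3:-→d4:-→d5:-→d6:-→d7:-→d8:-→d9:-→d10:-→d11:-→d12:-→d13:-→d14:-→d15:-→d16:-→d17:-→d18:-→d19:-→d20:-→d21:-→d22:-→d23:-→d24:-→d25:-→d26:-→d27:-→d28:-→d29:-→d30:-→d31:-→d32:H3 -> H3
  + 0.0.0.0/0 (H3) depth=0
  lookup 226.129.98.105: bits 11100010100000010110001001101001 walk d0:H3→d1:-→d2:-→d3:-→d4:-→d5:-→d6:-→d7:-→d8:-→d9:-→d10:-→d11:-→d12:-→d13:-→d14:-→d15:-→d16:-→d17:-→d18:-→d19:-→d20:-→d21:-→d22:-→d23:-→d24:-→d25:-→d26:-→d27:-→d28:-→d29:-→d30:-→d31:-→d32:H3 -> H3
  + 234.141.32.0/20 (H3) depth=20
  + 234.141.32.0/20 (H3) depth=20
  + 234.141.0.0/16 (H3) depth=16
  + 234.141.32.0/20 (H0) depth=20
  lookup 226.129.98.105: bits 11100010100000010110001001101001 walk d0:H3→d1:-→d2:-→d3:-→d4:-→d5:-→d6:-→d7:-→d8:-→d9:-→d10:-→d11:-→d12:-→d13:-→d14:-→d15:-→d16:-→d17:-→d18:-→d19:-→d20:-→d21:-→d22:-→d23:-→d24:-→d25:-→d26:-→d27:-→d28:-→d29:-→d30:-→d31:-→d32:H3 -> H3
  lookup 243.43.77.174: bits 111 walk d0:H3→d1:-→d2:-→d3:- -> H3
  + 234.128.0.0/12 (H6) depth=12
  + 234.141.40.0/22 (H2) depth=22
  + 226.129.0.0/16 (H0) depth=16
  + 226.128.0.0/12 (H2) depth=12
  del 234.128.0.0/12 (clear depth 12)
  lookup 234.141.40.0: bits 1110101010001101001010 walk d0:H3→d1:-→d2:-→d3:-→d4:-→d5:-→d6:-→d7:-→d8:-→d9:-→d10:-→d11:-→d12:-→d13:-→d14:-→d15:-→d16:H3→d17:-→d18:-→d19:-→d20:H0→d21:-→d22:H2 -> H2
  del 226.129.0.0/16 (clear depth 16)
  del 234.141.32.0/20 (clear depth 20)
  lookup 234.141.41.71: bits 1110101010001101001010 walk d0:H3→d1:-→d2:-→d3:-→d4:-→d5:-→d6:-→d7:-→d8:-→d9:-→d10:-→d11:-→d12:-→d13:-→d14:-→d15:-→d16:H3→d17:-→d18:-→d19:-→d20:-→d21:-→d22:H2 -> H2
  lookup 222.49.243.178: bits 11 walk d0:H3→d1:-→d2:- -> H3
  + 234.141.40.27/32 (H3) depth=32
  + 226.129.0.0/16 (H6) depth=16
  lookup 226.128.0.2: bits 111000101000000 walk d0:H3→d1:-→d2:-→d3:-→d4:-→d5:-→d6:-→d7:-→d8:-→d9:-→d10:-→d11:-→d12:H2→d13:-→d14:-→d15:- -> H2
  + 234.141.40.0/24 (H0) depth=24
  lookup 226.128.0.5: bits 111000101000000 walk d0:H3→d1:-→d2:-→d3:-→d4:-→d5:-→d6:-→d7:-→d8:-→d9:-→d10:-→d11:-→d12:H2→d13:-→d14:-→d15:- -> H2
  lookup 226.129.98.105: bits 11100010100000010110001001101001 walk d0:H3→d1:-→d2:-→d3:-→d4:-→d5:-→d6:-→d7:-→d8:-→d9:-→d10:-→d11:-→d12:H2→d13:-→d14:-→d15:-→d16:H6→d17:-→d18:-→d19:-→d20:-→d21:-→d22:-→d23:-→d24:-→d25:-→d26:-→d27:-→d28:-→d29:-→d30:-→d31:-→d32:H3 -> H3
  del 234.141.40.27/32 (clear depth 32)
  + 226.129.98.96/28 (H6) depth=28
  del 0.0.0.0/0 (clear depth 0)
  lookup 234.141.40.3: bits 111010101000110100101000000 walk d0:-→d1:-→d2:-→d3:-→d4:-→d5:-→d6:-→d7:-→d8:-→d9:-→d10:-→d11:-→d12:-→d13:-→d14:-→d15:-→d16:H3→d17:-→d18:-→d19:-→d20:-→d21:-→d22:H2→d23:-→d24:H0→d25:-→d26:-→d27:- -> H0
  del 234.141.0.0/16 (clear depth 16)
  del 234.141.40.0/24 (clear depth 24)
  + 234.141.40.27/32 (H1) depth=32

== LOOKUPS ==
["H3","H3","H3","H3","H2","H2","H3","H2","H2","H3","H0"]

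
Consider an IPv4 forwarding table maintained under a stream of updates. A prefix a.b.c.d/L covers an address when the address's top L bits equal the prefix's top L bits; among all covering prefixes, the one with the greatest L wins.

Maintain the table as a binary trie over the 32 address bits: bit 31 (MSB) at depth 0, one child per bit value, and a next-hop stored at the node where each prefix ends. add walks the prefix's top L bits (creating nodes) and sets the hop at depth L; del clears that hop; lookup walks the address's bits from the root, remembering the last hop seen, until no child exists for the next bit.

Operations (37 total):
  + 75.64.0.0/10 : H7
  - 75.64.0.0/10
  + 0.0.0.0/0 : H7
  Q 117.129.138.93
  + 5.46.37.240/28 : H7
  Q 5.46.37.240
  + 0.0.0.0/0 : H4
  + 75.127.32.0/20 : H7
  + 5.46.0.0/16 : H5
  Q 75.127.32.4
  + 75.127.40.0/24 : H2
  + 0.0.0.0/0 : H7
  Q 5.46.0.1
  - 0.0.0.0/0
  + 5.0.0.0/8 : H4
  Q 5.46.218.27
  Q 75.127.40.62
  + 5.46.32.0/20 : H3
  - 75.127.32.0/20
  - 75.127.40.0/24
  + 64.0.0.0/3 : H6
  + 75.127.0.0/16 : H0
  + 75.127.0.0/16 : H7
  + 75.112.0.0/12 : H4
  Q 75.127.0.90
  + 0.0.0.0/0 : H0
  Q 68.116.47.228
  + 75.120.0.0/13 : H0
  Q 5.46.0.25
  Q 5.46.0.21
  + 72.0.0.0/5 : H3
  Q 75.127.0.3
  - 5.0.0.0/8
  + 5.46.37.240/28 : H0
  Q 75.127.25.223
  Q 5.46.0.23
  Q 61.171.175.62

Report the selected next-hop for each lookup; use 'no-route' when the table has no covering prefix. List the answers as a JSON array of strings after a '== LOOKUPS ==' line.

Process each operation:
  + 75.64.0.0/10 (H7) depth=10
  - 75.64.0.0/10 clear@10
  + 0.0.0.0/0 (H7) depth=0
  ? 117.129.138.93  path d0:H7→d1:-→d2:-  best=H7
  + 5.46.37.240/28 (H7) depth=28
  ? 5.46.37.240  path d0:H7→d1:-→d2:-→d3:-→d4:-→d5:-→d6:-→d7:-→d8:-→d9:-→d10:-→d11:-→d12:-→d13:-→d14:-→d15:-→d16:-→d17:-→d18:-→d19:-→d20:-→d21:-→d22:-→d23:-→d24:-→d25:-→d26:-→d27:-→d28:H7  best=H7
  + 0.0.0.0/0 (H4) depth=0
  + 75.127.32.0/20 (H7) depth=20
  + 5.46.0.0/16 (H5) depth=16
  ? 75.127.32.4  path d0:H4→d1:-→d2:-→d3:-→d4:-→d5:-→d6:-→d7:-→d8:-→d9:-→d10:-→d11:-→d12:-→d13:-→d14:-→d15:-→d16:-→d17:-→d18:-→d19:-→d20:H7  best=H7
  + 75.127.40.0/24 (H2) depth=24
  + 0.0.0.0/0 (H7) depth=0
  ? 5.46.0.1  path d0:H7→d1:-→d2:-→d3:-→d4:-→d5:-→d6:-→d7:-→d8:-→d9:-→d10:-→d11:-→d12:-→d13:-→d14:-→d15:-→d16:H5→d17:-→d18:-  best=H5
  - 0.0.0.0/0 clear@0
  + 5.0.0.0/8 (H4) depth=8
  ? 5.46.218.27  path d0:-→d1:-→d2:-→d3:-→d4:-→d5:-→d6:-→d7:-→d8:H4→d9:-→d10:-→d11:-→d12:-→d13:-→d14:-→d15:-→d16:H5  best=H5
  ? 75.127.40.62  path d0:-→d1:-→d2:-→d3:-→d4:-→d5:-→d6:-→d7:-→d8:-→d9:-→d10:-→d11:-→d12:-→d13:-→d14:-→d15:-→d16:-→d17:-→d18:-→d19:-→d20:H7→d21:-→d22:-→d23:-→d24:H2  best=H2
  + 5.46.32.0/20 (H3) depth=20
  - 75.127.32.0/20 clear@20
  - 75.127.40.0/24 clear@24
  + 64.0.0.0/3 (H6) depth=3
  + 75.127.0.0/16 (H0) depth=16
  + 75.127.0.0/16 (H7) depth=16
  + 75.112.0.0/12 (H4) depth=12
  ? 75.127.0.90  path d0:-→d1:-→d2:-→d3:H6→d4:-→d5:-→d6:-→d7:-→d8:-→d9:-→d10:-→d11:-→d12:H4→d13:-→d14:-→d15:-→d16:H7→d17:-→d18:-  best=H7
  + 0.0.0.0/0 (H0) depth=0
  ? 68.116.47.228  path d0:H0→d1:-→d2:-→d3:H6→d4:-  best=H6
  + 75.120.0.0/13 (H0) depth=13
  ? 5.46.0.25  path d0:H0→d1:-→d2:-→d3:-→d4:-→d5:-→d6:-→d7:-→d8:H4→d9:-→d10:-→d11:-→d12:-→d13:-→d14:-→d15:-→d16:H5→d17:-→d18:-  best=H5
  ? 5.46.0.21  path d0:H0→d1:-→d2:-→d3:-→d4:-→d5:-→d6:-→d7:-→d8:H4→d9:-→d10:-→d11:-→d12:-→d13:-→d14:-→d15:-→d16:H5→d17:-→d18:-  best=H5
  + 72.0.0.0/5 (H3) depth=5
  ? 75.127.0.3  path d0:H0→d1:-→d2:-→d3:H6→d4:-→d5:H3→d6:-→d7:-→d8:-→d9:-→d10:-→d11:-→d12:H4→d13:H0→d14:-→d15:-→d16:H7→d17:-→d18:-  best=H7
  - 5.0.0.0/8 clear@8
  + 5.46.37.240/28 (H0) depth=28
  ? 75.127.25.223  path d0:H0→d1:-→d2:-→d3:H6→d4:-→d5:H3→d6:-→d7:-→d8:-→d9:-→d10:-→d11:-→d12:H4→d13:H0→d14:-→d15:-→d16:H7→d17:-→d18:-  best=H7
  ? 5.46.0.23  path d0:H0→d1:-→d2:-→d3:-→d4:-→d5:-→d6:-→d7:-→d8:-→d9:-→d10:-→d11:-→d12:-→d13:-→d14:-→d15:-→d16:H5→d17:-→d18:-  best=H5
  ? 61.171.175.62  path d0:H0→d1:-→d2:-  best=H0

== LOOKUPS ==
["H7","H7","H7","H5","H5","H2","H7","H6","H5","H5","H7","H7","H5","H0"]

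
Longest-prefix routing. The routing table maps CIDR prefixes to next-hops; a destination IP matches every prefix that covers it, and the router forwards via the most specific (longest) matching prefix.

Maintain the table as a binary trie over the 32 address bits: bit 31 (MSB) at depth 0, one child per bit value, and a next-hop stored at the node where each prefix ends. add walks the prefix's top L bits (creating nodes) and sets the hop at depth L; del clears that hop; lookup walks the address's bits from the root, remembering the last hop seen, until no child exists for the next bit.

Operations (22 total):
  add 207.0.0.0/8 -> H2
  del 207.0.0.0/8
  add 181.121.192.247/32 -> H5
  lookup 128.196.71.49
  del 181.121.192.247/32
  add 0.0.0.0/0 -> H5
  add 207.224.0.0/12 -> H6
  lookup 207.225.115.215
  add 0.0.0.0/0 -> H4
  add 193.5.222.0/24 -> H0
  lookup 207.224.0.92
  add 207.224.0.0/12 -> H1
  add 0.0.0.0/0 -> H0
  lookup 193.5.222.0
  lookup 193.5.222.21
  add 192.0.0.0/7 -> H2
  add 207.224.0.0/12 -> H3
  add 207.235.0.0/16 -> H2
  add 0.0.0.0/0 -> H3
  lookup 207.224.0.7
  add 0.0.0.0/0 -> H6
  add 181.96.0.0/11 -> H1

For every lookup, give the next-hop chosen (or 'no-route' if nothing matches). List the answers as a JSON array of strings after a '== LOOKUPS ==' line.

Process each operation:
  add 207.0.0.0/8 -> H2 at depth 8
  del 207.0.0.0/8 (clear depth 8)
  add 181.121.192.247/32 -> H5 at depth 32
  ? 128.196.71.49  path d0:-→d1:-→d2:-  best=no-route
  del 181.121.192.247/32 (clear depth 32)
  add 0.0.0.0/0 -> H5 at depth 0
  add 207.224.0.0/12 -> H6 at depth 12
  ? 207.225.115.215  path d0:H5→d1:-→d2:-→d3:-→d4:-→d5:-→d6:-→d7:-→d8:-→d9:-→d10:-→d11:-→d12:H6  best=H6
  add 0.0.0.0/0 -> H4 at depth 0
  add 193.5.222.0/24 -> H0 at depth 24
  ? 207.224.0.92  path d0:H4→d1:-→d2:-→d3:-→d4:-→d5:-→d6:-→d7:-→d8:-→d9:-→d10:-→d11:-→d12:H6  best=H6
  add 207.224.0.0/12 -> H1 at depth 12
  add 0.0.0.0/0 -> H0 at depth 0
  ? 193.5.222.0  path d0:H0→d1:-→d2:-→d3:-→d4:-→d5:-→d6:-→d7:-→d8:-→d9:-→d10:-→d11:-→d12:-→d13:-→d14:-→d15:-→d16:-→d17:-→d18:-→d19:-→d20:-→d21:-→d22:-→d23:-→d24:H0  best=H0
  ? 193.5.222.21  path d0:H0→d1:-→d2:-→d3:-→d4:-→d5:-→d6:-→d7:-→d8:-→d9:-→d10:-→d11:-→d12:-→d13:-→d14:-→d15:-→d16:-→d17:-→d18:-→d19:-→d20:-→d21:-→d22:-→d23:-→d24:H0  best=H0
  add 192.0.0.0/7 -> H2 at depth 7
  add 207.224.0.0/12 -> H3 at depth 12
  add 207.235.0.0/16 -> H2 at depth 16
  add 0.0.0.0/0 -> H3 at depth 0
  ? 207.224.0.7  path d0:H3→d1:-→d2:-→d3:-→d4:-→d5:-→d6:-→d7:-→d8:-→d9:-→d10:-→d11:-→d12:H3  best=H3
  add 0.0.0.0/0 -> H6 at depth 0
  add 181.96.0.0/11 -> H1 at depth 11

== LOOKUPS ==
["no-route","H6","H6","H0","H0","H3"]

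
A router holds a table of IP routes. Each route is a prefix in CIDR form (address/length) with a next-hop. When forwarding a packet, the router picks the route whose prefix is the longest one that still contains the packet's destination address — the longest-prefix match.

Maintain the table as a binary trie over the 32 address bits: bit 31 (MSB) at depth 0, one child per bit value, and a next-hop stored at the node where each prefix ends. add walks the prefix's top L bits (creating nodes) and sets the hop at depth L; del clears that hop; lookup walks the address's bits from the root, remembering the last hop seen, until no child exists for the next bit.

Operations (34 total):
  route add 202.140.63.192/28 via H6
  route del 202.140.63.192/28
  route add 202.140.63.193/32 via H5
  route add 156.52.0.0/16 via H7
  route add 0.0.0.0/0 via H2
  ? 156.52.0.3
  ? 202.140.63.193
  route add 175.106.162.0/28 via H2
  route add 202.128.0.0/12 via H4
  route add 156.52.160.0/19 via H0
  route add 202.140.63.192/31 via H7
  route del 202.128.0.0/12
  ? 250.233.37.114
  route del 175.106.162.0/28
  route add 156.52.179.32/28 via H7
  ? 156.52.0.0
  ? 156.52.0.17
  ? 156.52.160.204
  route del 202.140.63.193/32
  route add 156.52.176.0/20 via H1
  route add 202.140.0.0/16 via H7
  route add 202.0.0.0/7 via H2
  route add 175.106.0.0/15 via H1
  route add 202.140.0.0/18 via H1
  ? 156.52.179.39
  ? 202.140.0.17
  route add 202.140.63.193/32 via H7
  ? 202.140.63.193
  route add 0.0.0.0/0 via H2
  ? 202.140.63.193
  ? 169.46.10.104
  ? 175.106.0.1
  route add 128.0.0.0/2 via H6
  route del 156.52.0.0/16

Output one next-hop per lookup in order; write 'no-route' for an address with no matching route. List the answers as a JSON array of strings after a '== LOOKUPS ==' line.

Apply in order:
  + 202.140.63.192/28 (H6) depth=28
  - 202.140.63.192/28 clear@28
  + 202.140.63.193/32 (H5) depth=32
  + 156.52.0.0/16 (H7) depth=16
  + 0.0.0.0/0 (H2) depth=0
  ? 156.52.0.3  path d0:H2→d1:-→d2:-→d3:-→d4:-→d5:-→d6:-→d7:-→d8:-→d9:-→d10:-→d11:-→d12:-→d13:-→d14:-→d15:-→d16:H7  best=H7
  ? 202.140.63.193  path d0:H2→d1:-→d2:-→d3:-→d4:-→d5:-→d6:-→d7:-→d8:-→d9:-→d10:-→d11:-→d12:-→d13:-→d14:-→d15:-→d16:-→d17:-→d18:-→d19:-→d20:-→d21:-→d22:-→d23:-→d24:-→d25:-→d26:-→d27:-→d28:-→d29:-→d30:-→d31:-→d32:H5  best=H5
  + 175.106.162.0/28 (H2) depth=28
  + 202.128.0.0/12 (H4) depth=12
  + 156.52.160.0/19 (H0) depth=19
  + 202.140.63.192/31 (H7) depth=31
  - 202.128.0.0/12 clear@12
  ? 250.233.37.114  path d0:H2→d1:-→d2:-  best=H2
  - 175.106.162.0/28 clear@28
  + 156.52.179.32/28 (H7) depth=28
  ? 156.52.0.0  path d0:H2→d1:-→d2:-→d3:-→d4:-→d5:-→d6:-→d7:-→d8:-→d9:-→d10:-→d11:-→d12:-→d13:-→d14:-→d15:-→d16:H7  best=H7
  ? 156.52.0.17  path d0:H2→d1:-→d2:-→d3:-→d4:-→d5:-→d6:-→d7:-→d8:-→d9:-→d10:-→d11:-→d12:-→d13:-→d14:-→d15:-→d16:H7  best=H7
  ? 156.52.160.204  path d0:H2→d1:-→d2:-→d3:-→d4:-→d5:-→d6:-→d7:-→d8:-→d9:-→d10:-→d11:-→d12:-→d13:-→d14:-→d15:-→d16:H7→d17:-→d18:-→d19:H0  best=H0
  - 202.140.63.193/32 clear@32
  + 156.52.176.0/20 (H1) depth=20
  + 202.140.0.0/16 (H7) depth=16
  + 202.0.0.0/7 (H2) depth=7
  + 175.106.0.0/15 (H1) depth=15
  + 202.140.0.0/18 (H1) depth=18
  ? 156.52.179.39  path d0:H2→d1:-→d2:-→d3:-→d4:-→d5:-→d6:-→d7:-→d8:-→d9:-→d10:-→d11:-→d12:-→d13:-→d14:-→d15:-→d16:H7→d17:-→d18:-→d19:H0→d20:H1→d21:-→d22:-→d23:-→d24:-→d25:-→d26:-→d27:-→d28:H7  best=H7
  ? 202.140.0.17  path d0:H2→d1:-→d2:-→d3:-→d4:-→d5:-→d6:-→d7:H2→d8:-→d9:-→d10:-→d11:-→d12:-→d13:-→d14:-→d15:-→d16:H7→d17:-→d18:H1  best=H1
  + 202.140.63.193/32 (H7) depth=32
  ? 202.140.63.193  path d0:H2→d1:-→d2:-→d3:-→d4:-→d5:-→d6:-→d7:H2→d8:-→d9:-→d10:-→d11:-→d12:-→d13:-→d14:-→d15:-→d16:H7→d17:-→d18:H1→d19:-→d20:-→d21:-→d22:-→d23:-→d24:-→d25:-→d26:-→d27:-→d28:-→d29:-→d30:-→d31:H7→d32:H7  best=H7
  + 0.0.0.0/0 (H2) depth=0
  ? 202.140.63.193  path d0:H2→d1:-→d2:-→d3:-→d4:-→d5:-→d6:-→d7:H2→d8:-→d9:-→d10:-→d11:-→d12:-→d13:-→d14:-→d15:-→d16:H7→d17:-→d18:H1→d19:-→d20:-→d21:-→d22:-→d23:-→d24:-→d25:-→d26:-→d27:-→d28:-→d29:-→d30:-→d31:H7→d32:H7  best=H7
  ? 169.46.10.104  path d0:H2→d1:-→d2:-→d3:-→d4:-→d5:-  best=H2
  ? 175.106.0.1  path d0:H2→d1:-→d2:-→d3:-→d4:-→d5:-→d6:-→d7:-→d8:-→d9:-→d10:-→d11:-→d12:-→d13:-→d14:-→d15:H1→d16:-  best=H1
  + 128.0.0.0/2 (H6) depth=2
  - 156.52.0.0/16 clear@16

== LOOKUPS ==
["H7","H5","H2","H7","H7","H0","H7","H1","H7","H7","H2","H1"]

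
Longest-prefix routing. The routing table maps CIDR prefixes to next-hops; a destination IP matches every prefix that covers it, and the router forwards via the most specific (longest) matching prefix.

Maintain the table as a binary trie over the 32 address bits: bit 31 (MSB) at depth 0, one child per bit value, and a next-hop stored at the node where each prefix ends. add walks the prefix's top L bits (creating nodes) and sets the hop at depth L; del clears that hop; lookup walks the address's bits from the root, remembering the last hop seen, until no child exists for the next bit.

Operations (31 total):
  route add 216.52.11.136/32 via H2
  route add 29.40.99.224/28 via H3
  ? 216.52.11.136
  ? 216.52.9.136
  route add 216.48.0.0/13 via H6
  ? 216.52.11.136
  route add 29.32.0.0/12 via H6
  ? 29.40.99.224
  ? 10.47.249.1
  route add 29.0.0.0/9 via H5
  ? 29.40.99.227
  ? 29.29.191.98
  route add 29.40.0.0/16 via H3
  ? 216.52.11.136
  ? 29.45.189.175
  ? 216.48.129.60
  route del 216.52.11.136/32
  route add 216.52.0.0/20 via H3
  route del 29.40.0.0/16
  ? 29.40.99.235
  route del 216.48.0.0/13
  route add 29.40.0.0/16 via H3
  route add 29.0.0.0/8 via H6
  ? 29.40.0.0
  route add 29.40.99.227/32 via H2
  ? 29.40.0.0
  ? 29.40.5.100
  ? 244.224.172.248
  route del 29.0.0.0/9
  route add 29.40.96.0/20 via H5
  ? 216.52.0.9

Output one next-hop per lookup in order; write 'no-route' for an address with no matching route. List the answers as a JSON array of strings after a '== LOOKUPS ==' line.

Apply in order:
  add 216.52.11.136/32 -> H2 at depth 32
  add 29.40.99.224/28 -> H3 at depth 28
  lookup 216.52.11.136: bits 11011000001101000000101110001000 walk d0:-→d1:-→d2:-→d3:-→d4:-→d5:-→d6:-→d7:-→d8:-→d9:-→d10:-→d11:-→d12:-→d13:-→d14:-→d15:-→d16:-→d17:-→d18:-→d19:-→d20:-→d21:-→d22:-→d23:-→d24:-→d25:-→d26:-→d27:-→d28:-→d29:-→d30:-→d31:-→d32:H2 -> H2
  lookup 216.52.9.136: bits 1101100000110100000010 walk d0:-→d1:-→d2:-→d3:-→d4:-→d5:-→d6:-→d7:-→d8:-→d9:-→d10:-→d11:-→d12:-→d13:-→d14:-→d15:-→d16:-→d17:-→d18:-→d19:-→d20:-→d21:-→d22:- -> no-route
  add 216.48.0.0/13 -> H6 at depth 13
  lookup 216.52.11.136: bits 11011000001101000000101110001000 walk d0:-→d1:-→d2:-→d3:-→d4:-→d5:-→d6:-→d7:-→d8:-→d9:-→d10:-→d11:-→d12:-→d13:H6→d14:-→d15:-→d16:-→d17:-→d18:-→d19:-→d20:-→d21:-→d22:-→d23:-→d24:-→d25:-→d26:-→d27:-→d28:-→d29:-→d30:-→d31:-→d32:H2 -> H2
  add 29.32.0.0/12 -> H6 at depth 12
  lookup 29.40.99.224: bits 0001110100101000011000111110 walk d0:-→d1:-→d2:-→d3:-→d4:-→d5:-→d6:-→d7:-→d8:-→d9:-→d10:-→d11:-→d12:H6→d13:-→d14:-→d15:-→d16:-→d17:-→d18:-→d19:-→d20:-→d21:-→d22:-→d23:-→d24:-→d25:-→d26:-→d27:-→d28:H3 -> H3
  lookup 10.47.249.1: bits 000 walk d0:-→d1:-→d2:-→d3:- -> no-route
  add 29.0.0.0/9 -> H5 at depth 9
  lookup 29.40.99.227: bits 0001110100101000011000111110 walk d0:-→d1:-→d2:-→d3:-→d4:-→d5:-→d6:-→d7:-→d8:-→d9:H5→d10:-→d11:-→d12:H6→d13:-→d14:-→d15:-→d16:-→d17:-→d18:-→d19:-→d20:-→d21:-→d22:-→d23:-→d24:-→d25:-→d26:-→d27:-→d28:H3 -> H3
  lookup 29.29.191.98: bits 0001110100 walk d0:-→d1:-→d2:-→d3:-→d4:-→d5:-→d6:-→d7:-→d8:-→d9:H5→d10:- -> H5
  add 29.40.0.0/16 -> H3 at depth 16
  lookup 216.52.11.136: bits 11011000001101000000101110001000 walk d0:-→d1:-→d2:-→d3:-→d4:-→d5:-→d6:-→d7:-→d8:-→d9:-→d10:-→d11:-→d12:-→d13:H6→d14:-→d15:-→d16:-→d17:-→d18:-→d19:-→d20:-→d21:-→d22:-→d23:-→d24:-→d25:-→d26:-→d27:-→d28:-→d29:-→d30:-→d31:-→d32:H2 -> H2
  lookup 29.45.189.175: bits 0001110100101 walk d0:-→d1:-→d2:-→d3:-→d4:-→d5:-→d6:-→d7:-→d8:-→d9:H5→d10:-→d11:-→d12:H6→d13:- -> H6
  lookup 216.48.129.60: bits 1101100000110 walk d0:-→d1:-→d2:-→d3:-→d4:-→d5:-→d6:-→d7:-→d8:-→d9:-→d10:-→d11:-→d12:-→d13:H6 -> H6
  del 216.52.11.136/32 (clear depth 32)
  add 216.52.0.0/20 -> H3 at depth 20
  del 29.40.0.0/16 (clear depth 16)
  lookup 29.40.99.235: bits 0001110100101000011000111110 walk d0:-→d1:-→d2:-→d3:-→d4:-→d5:-→d6:-→d7:-→d8:-→d9:H5→d10:-→d11:-→d12:H6→d13:-→d14:-→d15:-→d16:-→d17:-→d18:-→d19:-→d20:-→d21:-→d22:-→d23:-→d24:-→d25:-→d26:-→d27:-→d28:H3 -> H3
  del 216.48.0.0/13 (clear depth 13)
  add 29.40.0.0/16 -> H3 at depth 16
  add 29.0.0.0/8 -> H6 at depth 8
  lookup 29.40.0.0: bits 00011101001010000 walk d0:-→d1:-→d2:-→d3:-→d4:-→d5:-→d6:-→d7:-→d8:H6→d9:H5→d10:-→d11:-→d12:H6→d13:-→d14:-→d15:-→d16:H3→d17:- -> H3
  add 29.40.99.227/32 -> H2 at depth 32
  lookup 29.40.0.0: bits 00011101001010000 walk d0:-→d1:-→d2:-→d3:-→d4:-→d5:-→d6:-→d7:-→d8:H6→d9:H5→d10:-→d11:-→d12:H6→d13:-→d14:-→d15:-→d16:H3→d17:- -> H3
  lookup 29.40.5.100: bits 00011101001010000 walk d0:-→d1:-→d2:-→d3:-→d4:-→d5:-→d6:-→d7:-→d8:H6→d9:H5→d10:-→d11:-→d12:H6→d13:-→d14:-→d15:-→d16:H3→d17:- -> H3
  lookup 244.224.172.248: bits 11 walk d0:-→d1:-→d2:- -> no-route
  del 29.0.0.0/9 (clear depth 9)
  add 29.40.96.0/20 -> H5 at depth 20
  lookup 216.52.0.9: bits 11011000001101000000 walk d0:-→d1:-→d2:-→d3:-→d4:-→d5:-→d6:-→d7:-→d8:-→d9:-→d10:-→d11:-→d12:-→d13:-→d14:-→d15:-→d16:-→d17:-→d18:-→d19:-→d20:H3 -> H3

== LOOKUPS ==
["H2","no-route","H2","H3","no-route","H3","H5","H2","H6","H6","H3","H3","H3","H3","no-route","H3"]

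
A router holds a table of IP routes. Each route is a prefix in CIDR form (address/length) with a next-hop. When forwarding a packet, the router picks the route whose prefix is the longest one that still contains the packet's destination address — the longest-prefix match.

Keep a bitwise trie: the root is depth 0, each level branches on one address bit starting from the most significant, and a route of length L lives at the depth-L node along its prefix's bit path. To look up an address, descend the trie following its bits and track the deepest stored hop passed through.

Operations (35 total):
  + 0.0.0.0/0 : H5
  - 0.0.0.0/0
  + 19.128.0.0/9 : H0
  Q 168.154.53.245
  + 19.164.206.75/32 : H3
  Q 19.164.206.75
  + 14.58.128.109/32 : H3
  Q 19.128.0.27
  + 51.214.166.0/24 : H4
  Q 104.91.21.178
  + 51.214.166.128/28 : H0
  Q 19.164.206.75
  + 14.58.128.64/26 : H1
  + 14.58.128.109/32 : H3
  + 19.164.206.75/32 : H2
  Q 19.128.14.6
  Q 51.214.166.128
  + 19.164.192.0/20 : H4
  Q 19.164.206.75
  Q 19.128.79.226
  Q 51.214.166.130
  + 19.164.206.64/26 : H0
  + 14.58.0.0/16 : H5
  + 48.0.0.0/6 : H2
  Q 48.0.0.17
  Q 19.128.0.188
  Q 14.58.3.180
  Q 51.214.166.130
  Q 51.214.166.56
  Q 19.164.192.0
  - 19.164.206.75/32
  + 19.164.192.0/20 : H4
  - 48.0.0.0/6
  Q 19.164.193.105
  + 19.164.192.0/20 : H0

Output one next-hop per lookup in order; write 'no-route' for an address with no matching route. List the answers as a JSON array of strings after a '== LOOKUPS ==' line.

Apply in order:
  add 0.0.0.0/0 -> H5 at depth 0
  del 0.0.0.0/0 (clear depth 0)
  add 19.128.0.0/9 -> H0 at depth 9
  Q 168.154.53.245: descend ε ; hops seen [∅] ; pick no-route
  add 19.164.206.75/32 -> H3 at depth 32
  Q 19.164.206.75: descend 00010011101001001100111001001011 ; hops seen [H0,H3] ; pick H3
  add 14.58.128.109/32 -> H3 at depth 32
  Q 19.128.0.27: descend 0001001110 ; hops seen [H0] ; pick H0
  add 51.214.166.0/24 -> H4 at depth 24
  Q 104.91.21.178: descend 0 ; hops seen [∅] ; pick no-route
  add 51.214.166.128/28 -> H0 at depth 28
  Q 19.164.206.75: descend 00010011101001001100111001001011 ; hops seen [H0,H3] ; pick H3
  add 14.58.128.64/26 -> H1 at depth 26
  add 14.58.128.109/32 -> H3 at depth 32
  add 19.164.206.75/32 -> H2 at depth 32
  Q 19.128.14.6: descend 0001001110 ; hops seen [H0] ; pick H0
  Q 51.214.166.128: descend 0011001111010110101001101000 ; hops seen [H4,H0] ; pick H0
  add 19.164.192.0/20 -> H4 at depth 20
  Q 19.164.206.75: descend 00010011101001001100111001001011 ; hops seen [H0,H4,H2] ; pick H2
  Q 19.128.79.226: descend 0001001110 ; hops seen [H0] ; pick H0
  Q 51.214.166.130: descend 0011001111010110101001101000 ; hops seen [H4,H0] ; pick H0
  add 19.164.206.64/26 -> H0 at depth 26
  add 14.58.0.0/16 -> H5 at depth 16
  add 48.0.0.0/6 -> H2 at depth 6
  Q 48.0.0.17: descend 001100 ; hops seen [H2] ; pick H2
  Q 19.128.0.188: descend 0001001110 ; hops seen [H0] ; pick H0
  Q 14.58.3.180: descend 0000111000111010 ; hops seen [H5] ; pick H5
  Q 51.214.166.130: descend 0011001111010110101001101000 ; hops seen [H2,H4,H0] ; pick H0
  Q 51.214.166.56: descend 001100111101011010100110 ; hops seen [H2,H4] ; pick H4
  Q 19.164.192.0: descend 00010011101001001100 ; hops seen [H0,H4] ; pick H4
  del 19.164.206.75/32 (clear depth 32)
  add 19.164.192.0/20 -> H4 at depth 20
  del 48.0.0.0/6 (clear depth 6)
  Q 19.164.193.105: descend 00010011101001001100 ; hops seen [H0,H4] ; pick H4
  add 19.164.192.0/20 -> H0 at depth 20

== LOOKUPS ==
["no-route","H3","H0","no-route","H3","H0","H0","H2","H0","H0","H2","H0","H5","H0","H4","H4","H4"]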